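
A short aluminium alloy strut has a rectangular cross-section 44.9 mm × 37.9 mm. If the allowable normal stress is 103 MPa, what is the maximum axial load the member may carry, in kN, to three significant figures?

175 kN

A = 1702 mm².
P_max = σ_allow · A = 103 · 1702 = 175300 N = 175.3 kN.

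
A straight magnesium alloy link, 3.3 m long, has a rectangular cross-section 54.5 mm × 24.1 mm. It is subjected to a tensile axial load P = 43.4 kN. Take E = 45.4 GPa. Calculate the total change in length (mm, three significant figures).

2.40 mm

A = 1313 mm².
δ_mech = NL/(AE) = 43400·3300/(1313·45400) = 2.402 mm.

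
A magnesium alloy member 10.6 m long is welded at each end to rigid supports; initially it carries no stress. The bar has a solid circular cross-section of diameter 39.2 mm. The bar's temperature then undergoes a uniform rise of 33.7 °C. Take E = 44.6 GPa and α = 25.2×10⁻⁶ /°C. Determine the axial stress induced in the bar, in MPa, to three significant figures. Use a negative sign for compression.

-37.9 MPa

Free thermal expansion αLΔT = 25.2e-6 · 10600 · 33.7 = 9.002 mm.
The walls impose strain ε = −(9.002)/10600 = -8.4924e-04; σ = Eε = 44600 · -8.4924e-04 = -37.88 MPa.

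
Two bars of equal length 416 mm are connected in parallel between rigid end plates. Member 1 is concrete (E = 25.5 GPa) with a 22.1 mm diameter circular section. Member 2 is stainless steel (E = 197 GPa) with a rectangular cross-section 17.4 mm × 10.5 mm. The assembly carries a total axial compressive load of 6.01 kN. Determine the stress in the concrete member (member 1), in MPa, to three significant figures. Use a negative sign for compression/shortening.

A_1 = 383.6 mm².
A_2 = 182.7 mm².
Equal strain + equilibrium ⇒ each member carries load in proportion to AE: A₁E₁ = 9782000 N, A₂E₂ = 35990000 N, ΣAE = 45770000 N.
σ₁ = P·E₁/ΣAE = -6010·25500/45770000 = -3.348 MPa.

-3.35 MPa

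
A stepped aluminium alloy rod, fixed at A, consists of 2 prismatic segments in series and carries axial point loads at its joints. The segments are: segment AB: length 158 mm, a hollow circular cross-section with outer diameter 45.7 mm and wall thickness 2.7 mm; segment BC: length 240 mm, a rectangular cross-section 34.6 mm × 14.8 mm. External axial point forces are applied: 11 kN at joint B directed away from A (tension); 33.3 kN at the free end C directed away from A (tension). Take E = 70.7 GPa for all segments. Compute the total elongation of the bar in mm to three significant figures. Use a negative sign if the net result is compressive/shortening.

0.492 mm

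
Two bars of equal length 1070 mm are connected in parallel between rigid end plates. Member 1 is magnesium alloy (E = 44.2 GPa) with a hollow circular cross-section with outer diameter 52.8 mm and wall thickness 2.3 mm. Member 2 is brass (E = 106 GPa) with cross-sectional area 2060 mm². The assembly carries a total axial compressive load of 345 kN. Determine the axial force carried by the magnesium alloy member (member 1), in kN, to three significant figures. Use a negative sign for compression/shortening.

-23.7 kN

A_1 = 364.9 mm².
Equal strain + equilibrium ⇒ each member carries load in proportion to AE: A₁E₁ = 16130000 N, A₂E₂ = 218400000 N, ΣAE = 234500000 N.
F₁ = P·A₁E₁/ΣAE = -345000·16130000/234500000 = -23730 N.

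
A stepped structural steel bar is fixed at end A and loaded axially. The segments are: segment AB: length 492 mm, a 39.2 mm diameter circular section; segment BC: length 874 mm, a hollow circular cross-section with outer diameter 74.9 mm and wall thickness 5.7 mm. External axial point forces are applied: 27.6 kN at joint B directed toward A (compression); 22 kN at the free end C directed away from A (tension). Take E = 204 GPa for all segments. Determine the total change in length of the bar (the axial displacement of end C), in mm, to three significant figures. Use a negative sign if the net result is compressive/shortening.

0.0649 mm

Internal axial forces (sectioning from the free end, tension +): N_BC = 22 kN, N_AB = -5.6 kN.
A_AB = 1207 mm².
A_BC = 1239 mm².
δ_AB = -5600·492/(1207·204000) = -0.01119 mm
δ_BC = 22000·874/(1239·204000) = 0.07606 mm
δ = Σδ_i = 0.06487 mm.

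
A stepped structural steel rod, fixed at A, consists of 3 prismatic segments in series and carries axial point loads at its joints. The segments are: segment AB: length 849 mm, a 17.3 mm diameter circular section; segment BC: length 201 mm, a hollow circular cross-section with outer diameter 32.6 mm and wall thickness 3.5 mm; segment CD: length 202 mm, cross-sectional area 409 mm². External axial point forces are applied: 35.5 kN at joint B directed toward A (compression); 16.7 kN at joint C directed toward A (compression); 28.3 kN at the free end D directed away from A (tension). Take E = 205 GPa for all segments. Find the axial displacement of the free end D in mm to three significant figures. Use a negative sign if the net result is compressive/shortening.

Internal axial forces (sectioning from the free end, tension +): N_CD = 28.3 kN, N_BC = 11.6 kN, N_AB = -23.9 kN.
A_AB = 235.1 mm².
A_BC = 320 mm².
δ_AB = -23900·849/(235.1·205000) = -0.4211 mm
δ_BC = 11600·201/(320·205000) = 0.03555 mm
δ_CD = 28300·202/(409·205000) = 0.06818 mm
δ = Σδ_i = -0.3174 mm.

-0.317 mm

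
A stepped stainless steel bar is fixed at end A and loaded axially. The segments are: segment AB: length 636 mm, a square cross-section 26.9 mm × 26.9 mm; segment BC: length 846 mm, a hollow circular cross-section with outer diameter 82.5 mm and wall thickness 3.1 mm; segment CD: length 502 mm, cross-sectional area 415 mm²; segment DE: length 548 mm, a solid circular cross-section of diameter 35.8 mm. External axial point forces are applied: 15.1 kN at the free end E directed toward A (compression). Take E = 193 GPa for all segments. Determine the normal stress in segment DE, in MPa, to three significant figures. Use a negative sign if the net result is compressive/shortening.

Internal axial forces (sectioning from the free end, tension +): N_DE = -15.1 kN, N_CD = -15.1 kN, N_BC = -15.1 kN, N_AB = -15.1 kN.
A_DE = 1007 mm².
σ_DE = N_DE/A_DE = -15100/1007 = -15 MPa.

-15.0 MPa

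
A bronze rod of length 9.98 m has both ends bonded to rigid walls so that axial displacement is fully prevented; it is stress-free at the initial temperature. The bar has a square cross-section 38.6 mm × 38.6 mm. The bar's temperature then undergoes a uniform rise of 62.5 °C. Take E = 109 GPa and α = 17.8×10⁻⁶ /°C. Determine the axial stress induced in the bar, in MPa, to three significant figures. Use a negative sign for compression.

-121 MPa

Free thermal expansion αLΔT = 17.8e-6 · 9980 · 62.5 = 11.1 mm.
The walls impose strain ε = −(11.1)/9980 = -1.1125e-03; σ = Eε = 109000 · -1.1125e-03 = -121.3 MPa.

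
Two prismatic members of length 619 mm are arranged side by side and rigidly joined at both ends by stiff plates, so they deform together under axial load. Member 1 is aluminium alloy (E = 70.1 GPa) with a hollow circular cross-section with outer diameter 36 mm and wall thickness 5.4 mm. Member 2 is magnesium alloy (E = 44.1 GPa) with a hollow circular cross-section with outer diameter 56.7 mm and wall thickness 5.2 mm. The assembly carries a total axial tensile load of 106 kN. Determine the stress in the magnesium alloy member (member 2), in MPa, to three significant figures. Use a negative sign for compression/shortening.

A_1 = 519.1 mm².
A_2 = 841.3 mm².
Equal strain + equilibrium ⇒ each member carries load in proportion to AE: A₁E₁ = 36390000 N, A₂E₂ = 37100000 N, ΣAE = 73490000 N.
σ₂ = P·E₂/ΣAE = 106000·44100/73490000 = 63.61 MPa.

63.6 MPa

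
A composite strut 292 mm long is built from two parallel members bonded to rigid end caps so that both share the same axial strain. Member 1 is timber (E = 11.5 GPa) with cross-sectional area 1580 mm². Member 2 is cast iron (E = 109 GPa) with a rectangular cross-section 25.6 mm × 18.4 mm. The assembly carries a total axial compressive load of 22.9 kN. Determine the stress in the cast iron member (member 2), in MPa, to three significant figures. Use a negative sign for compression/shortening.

A_2 = 471 mm².
Equal strain + equilibrium ⇒ each member carries load in proportion to AE: A₁E₁ = 18170000 N, A₂E₂ = 51340000 N, ΣAE = 69510000 N.
σ₂ = P·E₂/ΣAE = -22900·109000/69510000 = -35.91 MPa.

-35.9 MPa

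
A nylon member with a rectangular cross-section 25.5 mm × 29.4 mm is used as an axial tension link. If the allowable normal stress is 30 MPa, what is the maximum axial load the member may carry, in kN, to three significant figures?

A = 749.7 mm².
P_max = σ_allow · A = 30 · 749.7 = 22490 N = 22.49 kN.

22.5 kN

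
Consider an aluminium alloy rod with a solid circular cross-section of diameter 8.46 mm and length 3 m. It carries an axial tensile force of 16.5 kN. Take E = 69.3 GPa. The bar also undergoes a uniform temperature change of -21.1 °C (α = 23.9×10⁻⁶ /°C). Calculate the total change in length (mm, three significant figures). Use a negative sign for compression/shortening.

A = 56.21 mm².
δ_mech = NL/(AE) = 16500·3000/(56.21·69300) = 12.71 mm.
δ_thermal = αLΔT = 23.9e-6·3000·-21.1 = -1.513 mm.
δ = δ_mech + δ_thermal = 11.19 mm.

11.2 mm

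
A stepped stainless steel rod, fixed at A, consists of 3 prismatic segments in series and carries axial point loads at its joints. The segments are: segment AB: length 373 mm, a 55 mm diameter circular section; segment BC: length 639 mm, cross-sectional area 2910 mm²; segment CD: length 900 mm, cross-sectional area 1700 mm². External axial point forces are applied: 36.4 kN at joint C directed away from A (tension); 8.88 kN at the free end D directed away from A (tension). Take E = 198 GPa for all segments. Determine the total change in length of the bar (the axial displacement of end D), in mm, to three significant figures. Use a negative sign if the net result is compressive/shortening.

0.110 mm

Internal axial forces (sectioning from the free end, tension +): N_CD = 8.88 kN, N_BC = 45.28 kN, N_AB = 45.28 kN.
A_AB = 2376 mm².
δ_AB = 45280·373/(2376·198000) = 0.0359 mm
δ_BC = 45280·639/(2910·198000) = 0.05022 mm
δ_CD = 8880·900/(1700·198000) = 0.02374 mm
δ = Σδ_i = 0.1099 mm.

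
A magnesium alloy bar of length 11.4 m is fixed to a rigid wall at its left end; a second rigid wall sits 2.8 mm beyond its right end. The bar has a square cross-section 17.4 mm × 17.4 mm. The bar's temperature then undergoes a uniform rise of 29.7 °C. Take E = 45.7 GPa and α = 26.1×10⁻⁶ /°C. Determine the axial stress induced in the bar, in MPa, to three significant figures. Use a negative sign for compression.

-24.2 MPa

Free thermal expansion αLΔT = 26.1e-6 · 11400 · 29.7 = 8.837 mm.
The walls engage after the gap closes; constrained expansion = 8.837 − 2.8 = 6.037 mm.
The walls impose strain ε = −(6.037)/11400 = -5.2956e-04; σ = Eε = 45700 · -5.2956e-04 = -24.2 MPa.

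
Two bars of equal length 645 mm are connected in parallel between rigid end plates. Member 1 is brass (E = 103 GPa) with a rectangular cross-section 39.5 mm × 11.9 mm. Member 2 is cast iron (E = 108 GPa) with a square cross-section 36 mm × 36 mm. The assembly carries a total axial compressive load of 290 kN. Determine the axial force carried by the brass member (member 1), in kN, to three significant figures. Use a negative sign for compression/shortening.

A_1 = 470.1 mm².
A_2 = 1296 mm².
Equal strain + equilibrium ⇒ each member carries load in proportion to AE: A₁E₁ = 48420000 N, A₂E₂ = 140000000 N, ΣAE = 188400000 N.
F₁ = P·A₁E₁/ΣAE = -290000·48420000/188400000 = -74530 N.

-74.5 kN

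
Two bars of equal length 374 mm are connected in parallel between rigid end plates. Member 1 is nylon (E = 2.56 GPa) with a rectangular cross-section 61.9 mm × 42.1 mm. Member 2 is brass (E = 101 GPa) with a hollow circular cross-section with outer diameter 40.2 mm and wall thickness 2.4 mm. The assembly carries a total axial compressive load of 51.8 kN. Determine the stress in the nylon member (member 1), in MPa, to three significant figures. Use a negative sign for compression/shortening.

A_1 = 2606 mm².
A_2 = 285 mm².
Equal strain + equilibrium ⇒ each member carries load in proportion to AE: A₁E₁ = 6671000 N, A₂E₂ = 28790000 N, ΣAE = 35460000 N.
σ₁ = P·E₁/ΣAE = -51800·2560/35460000 = -3.74 MPa.

-3.74 MPa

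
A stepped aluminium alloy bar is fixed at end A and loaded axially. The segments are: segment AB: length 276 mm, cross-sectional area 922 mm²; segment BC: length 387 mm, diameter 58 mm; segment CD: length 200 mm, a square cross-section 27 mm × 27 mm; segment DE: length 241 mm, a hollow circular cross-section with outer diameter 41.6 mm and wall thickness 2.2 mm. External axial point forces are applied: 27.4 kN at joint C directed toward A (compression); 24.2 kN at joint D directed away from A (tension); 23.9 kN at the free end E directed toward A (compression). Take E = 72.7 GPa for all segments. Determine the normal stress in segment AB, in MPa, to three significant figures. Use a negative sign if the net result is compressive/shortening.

Internal axial forces (sectioning from the free end, tension +): N_DE = -23.9 kN, N_CD = 0.3 kN, N_BC = -27.1 kN, N_AB = -27.1 kN.
σ_AB = N_AB/A_AB = -27100/922 = -29.39 MPa.

-29.4 MPa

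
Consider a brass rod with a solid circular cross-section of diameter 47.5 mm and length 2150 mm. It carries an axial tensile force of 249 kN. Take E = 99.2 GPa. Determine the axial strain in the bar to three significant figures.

0.00142

A = 1772 mm².
σ = N/A = 140.5 MPa; ε = σ/E = 140.5/99200 = 1.416e-03.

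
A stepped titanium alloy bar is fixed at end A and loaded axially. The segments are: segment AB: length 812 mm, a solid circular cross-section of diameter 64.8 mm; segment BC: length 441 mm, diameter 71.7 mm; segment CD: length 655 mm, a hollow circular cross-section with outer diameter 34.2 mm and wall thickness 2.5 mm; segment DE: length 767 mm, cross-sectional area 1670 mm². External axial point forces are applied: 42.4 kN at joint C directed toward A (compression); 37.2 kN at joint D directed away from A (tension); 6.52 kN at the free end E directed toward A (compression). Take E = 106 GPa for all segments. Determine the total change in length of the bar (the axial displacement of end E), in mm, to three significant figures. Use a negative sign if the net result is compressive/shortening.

0.694 mm

Internal axial forces (sectioning from the free end, tension +): N_DE = -6.52 kN, N_CD = 30.68 kN, N_BC = -11.72 kN, N_AB = -11.72 kN.
A_AB = 3298 mm².
A_BC = 4038 mm².
A_CD = 249 mm².
δ_AB = -11720·812/(3298·106000) = -0.02722 mm
δ_BC = -11720·441/(4038·106000) = -0.01208 mm
δ_CD = 30680·655/(249·106000) = 0.7615 mm
δ_DE = -6520·767/(1670·106000) = -0.02825 mm
δ = Σδ_i = 0.6939 mm.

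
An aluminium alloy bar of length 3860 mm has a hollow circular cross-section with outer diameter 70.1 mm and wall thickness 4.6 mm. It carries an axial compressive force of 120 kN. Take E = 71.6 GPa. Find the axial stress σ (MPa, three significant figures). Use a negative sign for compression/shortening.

A = 946.6 mm².
σ = N/A = -120000/946.6 = -126.8 MPa.

-127 MPa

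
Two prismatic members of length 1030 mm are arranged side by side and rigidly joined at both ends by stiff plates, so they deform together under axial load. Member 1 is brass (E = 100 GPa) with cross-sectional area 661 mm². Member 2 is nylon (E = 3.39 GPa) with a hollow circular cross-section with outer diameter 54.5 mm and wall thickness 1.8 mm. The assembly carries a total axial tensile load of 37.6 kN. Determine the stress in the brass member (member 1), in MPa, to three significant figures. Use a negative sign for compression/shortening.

A_2 = 298 mm².
Equal strain + equilibrium ⇒ each member carries load in proportion to AE: A₁E₁ = 66100000 N, A₂E₂ = 1010000 N, ΣAE = 67110000 N.
σ₁ = P·E₁/ΣAE = 37600·100000/67110000 = 56.03 MPa.

56.0 MPa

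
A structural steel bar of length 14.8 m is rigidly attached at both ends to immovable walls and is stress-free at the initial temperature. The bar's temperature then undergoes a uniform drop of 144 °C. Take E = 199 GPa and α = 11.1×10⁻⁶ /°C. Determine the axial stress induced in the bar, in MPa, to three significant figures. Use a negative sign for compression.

Free thermal expansion αLΔT = 11.1e-6 · 14800 · -144 = -23.66 mm.
The walls impose strain ε = −(-23.66)/14800 = 1.5984e-03; σ = Eε = 199000 · 1.5984e-03 = 318.1 MPa.

318 MPa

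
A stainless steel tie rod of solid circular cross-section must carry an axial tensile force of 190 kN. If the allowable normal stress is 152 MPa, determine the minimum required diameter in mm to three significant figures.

39.9 mm

Required area A ≥ P/σ_allow = 190000/152 = 1250 mm².
For a solid circular section, d ≥ √(4A/π) = 39.89 mm.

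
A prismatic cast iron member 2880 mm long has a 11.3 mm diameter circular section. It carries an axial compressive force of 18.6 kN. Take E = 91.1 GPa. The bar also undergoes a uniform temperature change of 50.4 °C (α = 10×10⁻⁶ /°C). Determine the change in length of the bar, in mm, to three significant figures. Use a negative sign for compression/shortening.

-4.41 mm

A = 100.3 mm².
δ_mech = NL/(AE) = -18600·2880/(100.3·91100) = -5.863 mm.
δ_thermal = αLΔT = 10e-6·2880·50.4 = 1.452 mm.
δ = δ_mech + δ_thermal = -4.412 mm.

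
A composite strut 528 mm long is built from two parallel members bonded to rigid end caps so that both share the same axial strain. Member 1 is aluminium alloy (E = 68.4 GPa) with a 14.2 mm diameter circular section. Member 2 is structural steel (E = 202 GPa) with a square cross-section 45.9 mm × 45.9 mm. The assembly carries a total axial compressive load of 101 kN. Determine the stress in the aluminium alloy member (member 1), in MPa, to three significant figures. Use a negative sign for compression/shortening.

-15.8 MPa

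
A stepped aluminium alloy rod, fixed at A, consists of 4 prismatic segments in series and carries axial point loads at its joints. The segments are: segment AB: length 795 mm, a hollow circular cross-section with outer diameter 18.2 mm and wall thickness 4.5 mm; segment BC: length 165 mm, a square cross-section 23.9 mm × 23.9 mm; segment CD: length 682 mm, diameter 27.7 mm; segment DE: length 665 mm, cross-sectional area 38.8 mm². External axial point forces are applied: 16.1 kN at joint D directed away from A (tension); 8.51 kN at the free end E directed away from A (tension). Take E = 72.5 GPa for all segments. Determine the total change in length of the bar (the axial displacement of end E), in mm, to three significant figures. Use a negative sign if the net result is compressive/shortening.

Internal axial forces (sectioning from the free end, tension +): N_DE = 8.51 kN, N_CD = 24.61 kN, N_BC = 24.61 kN, N_AB = 24.61 kN.
A_AB = 193.7 mm².
A_BC = 571.2 mm².
A_CD = 602.6 mm².
δ_AB = 24610·795/(193.7·72500) = 1.393 mm
δ_BC = 24610·165/(571.2·72500) = 0.09805 mm
δ_CD = 24610·682/(602.6·72500) = 0.3842 mm
δ_DE = 8510·665/(38.8·72500) = 2.012 mm
δ = Σδ_i = 3.887 mm.

3.89 mm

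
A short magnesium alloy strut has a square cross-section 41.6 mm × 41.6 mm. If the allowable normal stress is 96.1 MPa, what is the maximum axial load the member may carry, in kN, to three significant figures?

166 kN

A = 1731 mm².
P_max = σ_allow · A = 96.1 · 1731 = 166300 N = 166.3 kN.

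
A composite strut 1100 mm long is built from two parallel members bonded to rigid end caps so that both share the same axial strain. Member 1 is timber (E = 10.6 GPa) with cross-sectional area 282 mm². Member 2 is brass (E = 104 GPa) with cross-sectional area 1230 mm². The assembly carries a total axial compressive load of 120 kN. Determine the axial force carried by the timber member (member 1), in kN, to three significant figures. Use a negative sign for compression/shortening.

Equal strain + equilibrium ⇒ each member carries load in proportion to AE: A₁E₁ = 2989000 N, A₂E₂ = 127900000 N, ΣAE = 130900000 N.
F₁ = P·A₁E₁/ΣAE = -120000·2989000/130900000 = -2740 N.

-2.74 kN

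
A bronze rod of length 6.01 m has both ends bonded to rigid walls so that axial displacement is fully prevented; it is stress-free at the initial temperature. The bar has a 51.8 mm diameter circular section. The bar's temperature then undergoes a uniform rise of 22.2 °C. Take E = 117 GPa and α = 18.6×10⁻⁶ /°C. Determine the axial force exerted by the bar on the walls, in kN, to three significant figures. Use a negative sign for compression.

Free thermal expansion αLΔT = 18.6e-6 · 6010 · 22.2 = 2.482 mm.
The walls impose strain ε = −(2.482)/6010 = -4.1292e-04; σ = Eε = 117000 · -4.1292e-04 = -48.31 MPa.
Wall reaction R = σ·A = -48.31·2107 = -101800 N = -101.8 kN.

-102 kN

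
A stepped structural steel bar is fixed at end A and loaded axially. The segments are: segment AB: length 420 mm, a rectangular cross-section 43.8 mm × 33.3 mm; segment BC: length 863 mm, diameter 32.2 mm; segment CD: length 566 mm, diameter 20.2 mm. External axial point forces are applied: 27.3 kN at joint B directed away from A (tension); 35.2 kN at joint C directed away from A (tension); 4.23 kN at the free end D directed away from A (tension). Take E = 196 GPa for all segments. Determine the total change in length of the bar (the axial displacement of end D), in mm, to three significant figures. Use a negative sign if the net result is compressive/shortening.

Internal axial forces (sectioning from the free end, tension +): N_CD = 4.23 kN, N_BC = 39.43 kN, N_AB = 66.73 kN.
A_AB = 1459 mm².
A_BC = 814.3 mm².
A_CD = 320.5 mm².
δ_AB = 66730·420/(1459·196000) = 0.09804 mm
δ_BC = 39430·863/(814.3·196000) = 0.2132 mm
δ_CD = 4230·566/(320.5·196000) = 0.03812 mm
δ = Σδ_i = 0.3494 mm.

0.349 mm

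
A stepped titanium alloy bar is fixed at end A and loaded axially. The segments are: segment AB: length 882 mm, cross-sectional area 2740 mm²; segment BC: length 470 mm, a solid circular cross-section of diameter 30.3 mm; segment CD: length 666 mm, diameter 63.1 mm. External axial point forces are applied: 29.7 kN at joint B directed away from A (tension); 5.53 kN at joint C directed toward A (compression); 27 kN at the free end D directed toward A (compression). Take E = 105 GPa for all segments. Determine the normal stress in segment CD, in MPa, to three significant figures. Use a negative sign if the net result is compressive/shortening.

-8.63 MPa

Internal axial forces (sectioning from the free end, tension +): N_CD = -27 kN, N_BC = -32.53 kN, N_AB = -2.83 kN.
A_CD = 3127 mm².
σ_CD = N_CD/A_CD = -27000/3127 = -8.634 MPa.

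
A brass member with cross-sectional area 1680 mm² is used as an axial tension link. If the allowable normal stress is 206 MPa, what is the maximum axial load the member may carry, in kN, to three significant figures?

346 kN

P_max = σ_allow · A = 206 · 1680 = 346100 N = 346.1 kN.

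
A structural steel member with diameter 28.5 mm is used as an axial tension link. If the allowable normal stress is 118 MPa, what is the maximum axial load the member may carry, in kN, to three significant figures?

A = 637.9 mm².
P_max = σ_allow · A = 118 · 637.9 = 75280 N = 75.28 kN.

75.3 kN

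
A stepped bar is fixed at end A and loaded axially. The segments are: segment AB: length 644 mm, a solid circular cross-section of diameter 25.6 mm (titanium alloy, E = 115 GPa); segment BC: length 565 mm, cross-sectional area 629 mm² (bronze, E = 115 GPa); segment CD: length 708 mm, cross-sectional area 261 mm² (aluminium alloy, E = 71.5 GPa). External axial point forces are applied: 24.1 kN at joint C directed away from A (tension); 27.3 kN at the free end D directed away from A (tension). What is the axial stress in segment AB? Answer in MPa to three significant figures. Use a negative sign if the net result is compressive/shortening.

Internal axial forces (sectioning from the free end, tension +): N_CD = 27.3 kN, N_BC = 51.4 kN, N_AB = 51.4 kN.
A_AB = 514.7 mm².
σ_AB = N_AB/A_AB = 51400/514.7 = 99.86 MPa.

99.9 MPa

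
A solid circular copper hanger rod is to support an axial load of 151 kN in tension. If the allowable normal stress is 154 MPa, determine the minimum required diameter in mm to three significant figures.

Required area A ≥ P/σ_allow = 151000/154 = 980.5 mm².
For a solid circular section, d ≥ √(4A/π) = 35.33 mm.

35.3 mm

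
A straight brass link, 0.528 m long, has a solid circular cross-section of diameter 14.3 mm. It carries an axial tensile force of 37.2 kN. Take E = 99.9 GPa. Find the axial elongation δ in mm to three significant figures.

1.22 mm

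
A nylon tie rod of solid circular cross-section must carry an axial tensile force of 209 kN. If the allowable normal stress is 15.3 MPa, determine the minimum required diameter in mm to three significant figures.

Required area A ≥ P/σ_allow = 209000/15.3 = 13660 mm².
For a solid circular section, d ≥ √(4A/π) = 131.9 mm.

132 mm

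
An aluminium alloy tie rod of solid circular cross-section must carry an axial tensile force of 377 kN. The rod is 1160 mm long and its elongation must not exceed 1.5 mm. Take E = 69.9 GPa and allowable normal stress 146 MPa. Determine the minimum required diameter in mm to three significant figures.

Required area A ≥ P/σ_allow = 377000/146 = 2582 mm².
For a solid circular section, d ≥ √(4A/π) = 57.34 mm.
Elongation limit: A ≥ PL/(Eδ_allow) = 377000·1160/(69900·1.5) = 4171 mm² ⇒ d ≥ 72.87 mm.
The elongation limit governs.

72.9 mm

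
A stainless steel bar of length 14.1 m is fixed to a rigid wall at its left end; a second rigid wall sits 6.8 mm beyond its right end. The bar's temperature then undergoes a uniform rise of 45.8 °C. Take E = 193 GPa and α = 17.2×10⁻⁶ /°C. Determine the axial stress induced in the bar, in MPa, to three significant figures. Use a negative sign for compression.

-59.0 MPa

Free thermal expansion αLΔT = 17.2e-6 · 14100 · 45.8 = 11.11 mm.
The walls engage after the gap closes; constrained expansion = 11.11 − 6.8 = 4.307 mm.
The walls impose strain ε = −(4.307)/14100 = -3.0549e-04; σ = Eε = 193000 · -3.0549e-04 = -58.96 MPa.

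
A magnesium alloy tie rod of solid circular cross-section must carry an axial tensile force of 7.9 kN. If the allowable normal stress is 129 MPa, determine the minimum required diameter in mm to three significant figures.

Required area A ≥ P/σ_allow = 7900/129 = 61.24 mm².
For a solid circular section, d ≥ √(4A/π) = 8.83 mm.

8.83 mm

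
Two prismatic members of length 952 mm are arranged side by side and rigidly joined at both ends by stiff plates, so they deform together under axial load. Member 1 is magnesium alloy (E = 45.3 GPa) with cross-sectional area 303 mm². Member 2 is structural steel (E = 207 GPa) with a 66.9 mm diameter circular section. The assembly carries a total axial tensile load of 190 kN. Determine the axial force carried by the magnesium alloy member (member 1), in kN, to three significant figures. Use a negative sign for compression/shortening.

A_2 = 3515 mm².
Equal strain + equilibrium ⇒ each member carries load in proportion to AE: A₁E₁ = 13730000 N, A₂E₂ = 727600000 N, ΣAE = 741400000 N.
F₁ = P·A₁E₁/ΣAE = 190000·13730000/741400000 = 3518 N.

3.52 kN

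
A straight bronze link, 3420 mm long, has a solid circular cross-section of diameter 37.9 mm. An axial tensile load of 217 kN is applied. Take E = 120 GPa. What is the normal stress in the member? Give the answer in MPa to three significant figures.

A = 1128 mm².
σ = N/A = 217000/1128 = 192.3 MPa.

192 MPa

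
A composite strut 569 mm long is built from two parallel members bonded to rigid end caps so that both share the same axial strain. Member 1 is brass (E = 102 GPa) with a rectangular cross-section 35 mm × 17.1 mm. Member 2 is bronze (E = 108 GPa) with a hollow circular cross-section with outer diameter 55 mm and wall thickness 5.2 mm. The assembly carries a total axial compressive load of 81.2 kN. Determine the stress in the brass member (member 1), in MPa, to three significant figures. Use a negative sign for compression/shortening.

A_1 = 598.5 mm².
A_2 = 813.5 mm².
Equal strain + equilibrium ⇒ each member carries load in proportion to AE: A₁E₁ = 61050000 N, A₂E₂ = 87860000 N, ΣAE = 148900000 N.
σ₁ = P·E₁/ΣAE = -81200·102000/148900000 = -55.62 MPa.

-55.6 MPa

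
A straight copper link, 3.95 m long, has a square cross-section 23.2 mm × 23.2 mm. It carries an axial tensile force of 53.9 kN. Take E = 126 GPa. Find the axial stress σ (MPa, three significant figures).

A = 538.2 mm².
σ = N/A = 53900/538.2 = 100.1 MPa.

100 MPa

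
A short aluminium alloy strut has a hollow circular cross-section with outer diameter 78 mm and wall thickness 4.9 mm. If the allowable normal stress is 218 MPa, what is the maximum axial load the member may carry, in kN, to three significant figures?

A = 1125 mm².
P_max = σ_allow · A = 218 · 1125 = 245300 N = 245.3 kN.

245 kN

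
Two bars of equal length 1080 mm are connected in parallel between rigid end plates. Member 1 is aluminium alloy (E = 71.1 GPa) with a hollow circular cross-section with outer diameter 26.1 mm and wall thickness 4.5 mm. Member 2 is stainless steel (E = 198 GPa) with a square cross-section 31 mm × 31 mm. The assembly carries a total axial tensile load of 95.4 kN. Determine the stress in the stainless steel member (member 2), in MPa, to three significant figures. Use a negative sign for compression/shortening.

A_1 = 305.4 mm².
A_2 = 961 mm².
Equal strain + equilibrium ⇒ each member carries load in proportion to AE: A₁E₁ = 21710000 N, A₂E₂ = 190300000 N, ΣAE = 212000000 N.
σ₂ = P·E₂/ΣAE = 95400·198000/212000000 = 89.1 MPa.

89.1 MPa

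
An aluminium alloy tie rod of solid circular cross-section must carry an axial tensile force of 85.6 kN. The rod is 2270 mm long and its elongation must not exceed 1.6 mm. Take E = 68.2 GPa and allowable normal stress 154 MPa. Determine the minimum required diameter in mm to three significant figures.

47.6 mm

Required area A ≥ P/σ_allow = 85600/154 = 555.8 mm².
For a solid circular section, d ≥ √(4A/π) = 26.6 mm.
Elongation limit: A ≥ PL/(Eδ_allow) = 85600·2270/(68200·1.6) = 1781 mm² ⇒ d ≥ 47.62 mm.
The elongation limit governs.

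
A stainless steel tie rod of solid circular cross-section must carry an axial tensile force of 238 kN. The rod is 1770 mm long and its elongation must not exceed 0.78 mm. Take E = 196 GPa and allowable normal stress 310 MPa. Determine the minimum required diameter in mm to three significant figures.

Required area A ≥ P/σ_allow = 238000/310 = 767.7 mm².
For a solid circular section, d ≥ √(4A/π) = 31.27 mm.
Elongation limit: A ≥ PL/(Eδ_allow) = 238000·1770/(196000·0.78) = 2755 mm² ⇒ d ≥ 59.23 mm.
The elongation limit governs.

59.2 mm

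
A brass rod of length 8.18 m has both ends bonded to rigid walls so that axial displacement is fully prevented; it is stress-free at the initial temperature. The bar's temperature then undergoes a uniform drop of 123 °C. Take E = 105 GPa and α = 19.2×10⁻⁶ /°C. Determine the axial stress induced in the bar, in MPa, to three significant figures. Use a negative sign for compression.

248 MPa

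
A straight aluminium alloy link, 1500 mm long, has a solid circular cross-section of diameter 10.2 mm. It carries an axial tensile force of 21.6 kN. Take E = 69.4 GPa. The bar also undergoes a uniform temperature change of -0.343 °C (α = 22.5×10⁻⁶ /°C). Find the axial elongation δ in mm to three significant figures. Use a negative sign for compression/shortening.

A = 81.71 mm².
δ_mech = NL/(AE) = 21600·1500/(81.71·69400) = 5.713 mm.
δ_thermal = αLΔT = 22.5e-6·1500·-0.343 = -0.01158 mm.
δ = δ_mech + δ_thermal = 5.702 mm.

5.70 mm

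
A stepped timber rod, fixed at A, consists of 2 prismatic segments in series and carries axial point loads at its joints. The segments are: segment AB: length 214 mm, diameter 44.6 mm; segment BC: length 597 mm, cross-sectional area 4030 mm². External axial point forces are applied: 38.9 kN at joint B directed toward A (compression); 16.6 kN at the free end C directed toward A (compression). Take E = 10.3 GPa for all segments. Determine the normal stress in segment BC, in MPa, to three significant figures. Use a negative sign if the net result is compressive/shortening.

Internal axial forces (sectioning from the free end, tension +): N_BC = -16.6 kN, N_AB = -55.5 kN.
σ_BC = N_BC/A_BC = -16600/4030 = -4.119 MPa.

-4.12 MPa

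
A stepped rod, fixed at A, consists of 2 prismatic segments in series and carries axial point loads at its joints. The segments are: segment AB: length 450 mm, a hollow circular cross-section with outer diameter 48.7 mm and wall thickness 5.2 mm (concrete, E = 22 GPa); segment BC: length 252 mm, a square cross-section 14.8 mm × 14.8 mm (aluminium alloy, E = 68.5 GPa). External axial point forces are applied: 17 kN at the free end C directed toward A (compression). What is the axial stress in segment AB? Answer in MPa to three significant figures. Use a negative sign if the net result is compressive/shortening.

-23.9 MPa

Internal axial forces (sectioning from the free end, tension +): N_BC = -17 kN, N_AB = -17 kN.
A_AB = 710.6 mm².
σ_AB = N_AB/A_AB = -17000/710.6 = -23.92 MPa.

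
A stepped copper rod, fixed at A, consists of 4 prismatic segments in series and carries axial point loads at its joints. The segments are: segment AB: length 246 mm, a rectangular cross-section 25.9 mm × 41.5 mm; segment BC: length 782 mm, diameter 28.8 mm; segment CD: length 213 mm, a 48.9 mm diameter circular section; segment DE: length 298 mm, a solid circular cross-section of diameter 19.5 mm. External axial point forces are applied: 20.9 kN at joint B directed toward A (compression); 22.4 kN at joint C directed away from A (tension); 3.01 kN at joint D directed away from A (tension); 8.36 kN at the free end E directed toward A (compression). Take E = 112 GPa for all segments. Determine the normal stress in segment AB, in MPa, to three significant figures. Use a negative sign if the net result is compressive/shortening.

-3.58 MPa

Internal axial forces (sectioning from the free end, tension +): N_DE = -8.36 kN, N_CD = -5.35 kN, N_BC = 17.05 kN, N_AB = -3.85 kN.
A_AB = 1075 mm².
σ_AB = N_AB/A_AB = -3850/1075 = -3.582 MPa.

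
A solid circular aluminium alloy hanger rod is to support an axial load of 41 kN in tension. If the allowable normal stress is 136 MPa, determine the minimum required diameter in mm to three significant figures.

19.6 mm

Required area A ≥ P/σ_allow = 41000/136 = 301.5 mm².
For a solid circular section, d ≥ √(4A/π) = 19.59 mm.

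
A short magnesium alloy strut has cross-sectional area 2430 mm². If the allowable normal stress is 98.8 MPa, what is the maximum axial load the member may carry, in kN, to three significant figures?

P_max = σ_allow · A = 98.8 · 2430 = 240100 N = 240.1 kN.

240 kN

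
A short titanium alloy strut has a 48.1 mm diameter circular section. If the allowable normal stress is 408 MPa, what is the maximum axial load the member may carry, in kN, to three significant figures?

741 kN

A = 1817 mm².
P_max = σ_allow · A = 408 · 1817 = 741400 N = 741.4 kN.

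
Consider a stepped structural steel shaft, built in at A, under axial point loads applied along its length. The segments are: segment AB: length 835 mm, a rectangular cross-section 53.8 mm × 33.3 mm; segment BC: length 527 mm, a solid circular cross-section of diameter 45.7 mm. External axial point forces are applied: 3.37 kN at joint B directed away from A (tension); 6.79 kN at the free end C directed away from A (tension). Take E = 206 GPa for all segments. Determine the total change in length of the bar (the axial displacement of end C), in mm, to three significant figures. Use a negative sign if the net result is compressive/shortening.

0.0336 mm

Internal axial forces (sectioning from the free end, tension +): N_BC = 6.79 kN, N_AB = 10.16 kN.
A_AB = 1792 mm².
A_BC = 1640 mm².
δ_AB = 10160·835/(1792·206000) = 0.02299 mm
δ_BC = 6790·527/(1640·206000) = 0.01059 mm
δ = Σδ_i = 0.03358 mm.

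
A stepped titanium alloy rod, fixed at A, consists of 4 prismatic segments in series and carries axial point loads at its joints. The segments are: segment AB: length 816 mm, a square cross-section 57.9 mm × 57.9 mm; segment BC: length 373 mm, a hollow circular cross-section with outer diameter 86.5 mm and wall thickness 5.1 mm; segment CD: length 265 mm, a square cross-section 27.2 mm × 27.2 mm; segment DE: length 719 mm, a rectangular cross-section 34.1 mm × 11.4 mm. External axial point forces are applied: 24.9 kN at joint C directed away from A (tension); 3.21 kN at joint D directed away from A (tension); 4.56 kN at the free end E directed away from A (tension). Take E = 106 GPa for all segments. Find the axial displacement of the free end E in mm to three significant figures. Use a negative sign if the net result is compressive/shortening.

Internal axial forces (sectioning from the free end, tension +): N_DE = 4.56 kN, N_CD = 7.77 kN, N_BC = 32.67 kN, N_AB = 32.67 kN.
A_AB = 3352 mm².
A_BC = 1304 mm².
A_CD = 739.8 mm².
A_DE = 388.7 mm².
δ_AB = 32670·816/(3352·106000) = 0.07502 mm
δ_BC = 32670·373/(1304·106000) = 0.08815 mm
δ_CD = 7770·265/(739.8·106000) = 0.02626 mm
δ_DE = 4560·719/(388.7·106000) = 0.07957 mm
δ = Σδ_i = 0.269 mm.

0.269 mm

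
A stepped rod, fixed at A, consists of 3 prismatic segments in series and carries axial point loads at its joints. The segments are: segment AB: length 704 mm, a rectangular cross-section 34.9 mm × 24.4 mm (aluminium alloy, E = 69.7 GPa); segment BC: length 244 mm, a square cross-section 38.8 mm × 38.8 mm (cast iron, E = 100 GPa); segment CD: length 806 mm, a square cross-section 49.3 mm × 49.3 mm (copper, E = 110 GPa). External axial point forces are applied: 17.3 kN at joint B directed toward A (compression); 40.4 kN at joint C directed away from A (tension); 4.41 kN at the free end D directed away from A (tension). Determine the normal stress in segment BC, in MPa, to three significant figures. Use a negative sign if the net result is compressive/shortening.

Internal axial forces (sectioning from the free end, tension +): N_CD = 4.41 kN, N_BC = 44.81 kN, N_AB = 27.51 kN.
A_BC = 1505 mm².
σ_BC = N_BC/A_BC = 44810/1505 = 29.77 MPa.

29.8 MPa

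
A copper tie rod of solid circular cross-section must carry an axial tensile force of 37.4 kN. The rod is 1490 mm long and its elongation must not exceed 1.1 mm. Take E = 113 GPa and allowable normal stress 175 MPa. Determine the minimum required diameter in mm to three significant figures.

23.9 mm

Required area A ≥ P/σ_allow = 37400/175 = 213.7 mm².
For a solid circular section, d ≥ √(4A/π) = 16.5 mm.
Elongation limit: A ≥ PL/(Eδ_allow) = 37400·1490/(113000·1.1) = 448.3 mm² ⇒ d ≥ 23.89 mm.
The elongation limit governs.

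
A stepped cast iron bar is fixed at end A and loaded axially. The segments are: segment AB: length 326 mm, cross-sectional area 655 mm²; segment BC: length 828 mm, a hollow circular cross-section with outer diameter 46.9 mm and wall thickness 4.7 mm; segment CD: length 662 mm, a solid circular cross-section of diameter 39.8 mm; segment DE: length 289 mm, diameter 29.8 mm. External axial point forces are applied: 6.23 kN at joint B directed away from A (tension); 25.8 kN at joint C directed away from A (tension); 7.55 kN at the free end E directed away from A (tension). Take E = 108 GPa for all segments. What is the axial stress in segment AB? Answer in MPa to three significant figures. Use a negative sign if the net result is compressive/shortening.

60.4 MPa

Internal axial forces (sectioning from the free end, tension +): N_DE = 7.55 kN, N_CD = 7.55 kN, N_BC = 33.35 kN, N_AB = 39.58 kN.
σ_AB = N_AB/A_AB = 39580/655 = 60.43 MPa.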